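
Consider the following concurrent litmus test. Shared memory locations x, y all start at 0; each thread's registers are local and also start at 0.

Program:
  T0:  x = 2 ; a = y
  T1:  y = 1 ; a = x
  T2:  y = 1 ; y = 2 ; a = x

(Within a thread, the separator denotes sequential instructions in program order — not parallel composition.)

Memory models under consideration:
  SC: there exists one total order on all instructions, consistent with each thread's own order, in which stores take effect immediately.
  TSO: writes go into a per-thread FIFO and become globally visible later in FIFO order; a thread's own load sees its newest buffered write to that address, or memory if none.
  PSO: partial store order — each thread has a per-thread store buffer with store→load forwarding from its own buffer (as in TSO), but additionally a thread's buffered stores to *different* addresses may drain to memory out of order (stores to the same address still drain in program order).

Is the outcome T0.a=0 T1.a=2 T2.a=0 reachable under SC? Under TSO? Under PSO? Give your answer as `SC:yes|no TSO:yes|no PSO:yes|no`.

outcome vector order: (T0.a,T1.a,T2.a)
under SC → <0 2 2>; <1 0 0>; <1 0 2>; <1 2 0>; <1 2 2>; <2 0 0>; <2 0 2>; <2 2 0>; <2 2 2>
under TSO → <0 0 0>; <0 0 2>; <0 2 0>; <0 2 2>; <1 0 0>; <1 0 2>; <1 2 0>; <1 2 2>; <2 0 0>; <2 0 2>; <2 2 0>; <2 2 2>
under PSO → <0 0 0>; <0 0 2>; <0 2 0>; <0 2 2>; <1 0 0>; <1 0 2>; <1 2 0>; <1 2 2>; <2 0 0>; <2 0 2>; <2 2 0>; <2 2 2>
target <0 2 0> ∈ {TSO,PSO}

SC:no TSO:yes PSO:yes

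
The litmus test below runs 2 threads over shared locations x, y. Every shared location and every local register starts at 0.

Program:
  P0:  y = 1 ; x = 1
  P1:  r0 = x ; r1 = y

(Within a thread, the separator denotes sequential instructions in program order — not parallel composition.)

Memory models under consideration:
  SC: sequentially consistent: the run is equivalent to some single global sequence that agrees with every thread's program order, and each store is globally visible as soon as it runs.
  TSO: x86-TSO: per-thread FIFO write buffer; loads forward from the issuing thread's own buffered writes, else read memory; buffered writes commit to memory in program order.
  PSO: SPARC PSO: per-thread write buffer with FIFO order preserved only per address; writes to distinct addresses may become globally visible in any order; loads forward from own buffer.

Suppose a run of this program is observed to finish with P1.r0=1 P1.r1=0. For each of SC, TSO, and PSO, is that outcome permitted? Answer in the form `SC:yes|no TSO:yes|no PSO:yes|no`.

outcome vector order: (P1.r0,P1.r1)
[SC] allowed = {0/0 0/1 1/1}
[TSO] allowed = {0/0 0/1 1/1}
[PSO] allowed = {0/0 0/1 1/0 1/1}
target 1/0 ∈ {PSO}

SC:no TSO:no PSO:yes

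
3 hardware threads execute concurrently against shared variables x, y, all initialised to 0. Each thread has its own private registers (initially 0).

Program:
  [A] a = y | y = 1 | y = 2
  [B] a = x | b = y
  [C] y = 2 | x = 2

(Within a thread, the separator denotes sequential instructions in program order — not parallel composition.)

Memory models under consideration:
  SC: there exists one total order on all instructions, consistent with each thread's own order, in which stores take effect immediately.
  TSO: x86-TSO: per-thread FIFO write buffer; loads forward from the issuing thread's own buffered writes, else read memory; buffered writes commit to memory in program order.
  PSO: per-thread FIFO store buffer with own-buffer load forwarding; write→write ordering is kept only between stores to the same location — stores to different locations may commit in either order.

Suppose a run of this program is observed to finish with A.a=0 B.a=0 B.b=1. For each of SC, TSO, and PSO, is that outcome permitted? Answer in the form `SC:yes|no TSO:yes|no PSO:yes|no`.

outcome vector order: (A.a,B.a,B.b)
SC: 10 outcomes — {(0,0,0); (0,0,1); (0,0,2); (0,2,1); (0,2,2); (2,0,0); (2,0,1); (2,0,2); (2,2,1); (2,2,2)}
TSO: 10 outcomes — {(0,0,0); (0,0,1); (0,0,2); (0,2,1); (0,2,2); (2,0,0); (2,0,1); (2,0,2); (2,2,1); (2,2,2)}
PSO: 12 outcomes — {(0,0,0); (0,0,1); (0,0,2); (0,2,0); (0,2,1); (0,2,2); (2,0,0); (2,0,1); (2,0,2); (2,2,0); (2,2,1); (2,2,2)}
target (0,0,1) ∈ {SC,TSO,PSO}

SC:yes TSO:yes PSO:yes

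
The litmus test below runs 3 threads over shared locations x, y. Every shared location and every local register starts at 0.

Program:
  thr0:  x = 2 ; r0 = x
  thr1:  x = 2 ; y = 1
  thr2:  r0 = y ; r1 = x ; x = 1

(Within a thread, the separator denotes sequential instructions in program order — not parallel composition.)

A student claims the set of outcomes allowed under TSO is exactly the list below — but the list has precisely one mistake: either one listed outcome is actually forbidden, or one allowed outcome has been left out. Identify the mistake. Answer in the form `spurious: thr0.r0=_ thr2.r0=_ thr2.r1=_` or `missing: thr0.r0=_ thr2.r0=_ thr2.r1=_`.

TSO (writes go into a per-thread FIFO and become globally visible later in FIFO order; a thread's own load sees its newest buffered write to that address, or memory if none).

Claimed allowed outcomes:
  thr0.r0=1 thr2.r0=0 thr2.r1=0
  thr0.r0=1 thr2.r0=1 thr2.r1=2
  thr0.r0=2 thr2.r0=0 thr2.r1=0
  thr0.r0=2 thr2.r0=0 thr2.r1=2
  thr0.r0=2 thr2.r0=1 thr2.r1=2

outcome vector order: (thr0.r0,thr2.r0,thr2.r1)
under TSO → 100 102 112 200 202 212
TSO∖claimed = {102}

missing: thr0.r0=1 thr2.r0=0 thr2.r1=2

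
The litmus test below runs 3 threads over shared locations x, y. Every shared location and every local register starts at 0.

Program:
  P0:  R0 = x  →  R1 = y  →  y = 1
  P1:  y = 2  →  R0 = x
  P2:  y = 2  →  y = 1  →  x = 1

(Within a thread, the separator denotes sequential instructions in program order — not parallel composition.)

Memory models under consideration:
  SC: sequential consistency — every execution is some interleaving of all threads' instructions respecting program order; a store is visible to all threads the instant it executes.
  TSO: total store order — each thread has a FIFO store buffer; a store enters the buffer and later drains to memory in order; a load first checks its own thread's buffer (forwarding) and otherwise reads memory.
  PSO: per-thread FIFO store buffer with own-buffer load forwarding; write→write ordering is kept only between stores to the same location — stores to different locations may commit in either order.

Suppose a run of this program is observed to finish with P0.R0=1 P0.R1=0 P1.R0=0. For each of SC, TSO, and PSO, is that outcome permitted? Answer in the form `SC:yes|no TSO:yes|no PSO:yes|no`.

SC:no TSO:no PSO:yes

outcome vector order: (P0.R0,P0.R1,P1.R0)
[SC] allowed = {000; 001; 010; 011; 020; 021; 110; 111; 120; 121}
[TSO] allowed = {000; 001; 010; 011; 020; 021; 110; 111; 120; 121}
[PSO] allowed = {000; 001; 010; 011; 020; 021; 100; 101; 110; 111; 120; 121}
target 100 ∈ {PSO}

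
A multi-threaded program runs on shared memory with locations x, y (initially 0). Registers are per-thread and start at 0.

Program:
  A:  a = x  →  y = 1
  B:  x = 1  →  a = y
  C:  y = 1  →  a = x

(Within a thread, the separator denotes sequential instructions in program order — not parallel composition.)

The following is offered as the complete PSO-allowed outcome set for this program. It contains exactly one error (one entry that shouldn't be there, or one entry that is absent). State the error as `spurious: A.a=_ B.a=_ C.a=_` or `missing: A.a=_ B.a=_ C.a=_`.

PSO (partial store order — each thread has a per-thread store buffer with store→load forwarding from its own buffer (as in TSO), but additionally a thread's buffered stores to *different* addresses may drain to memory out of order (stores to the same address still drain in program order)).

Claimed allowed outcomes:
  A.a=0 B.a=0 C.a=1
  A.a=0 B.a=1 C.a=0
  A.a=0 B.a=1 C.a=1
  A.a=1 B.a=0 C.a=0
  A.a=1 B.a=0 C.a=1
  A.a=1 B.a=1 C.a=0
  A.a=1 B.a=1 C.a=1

outcome vector order: (A.a,B.a,C.a)
[PSO] allowed = {000; 001; 010; 011; 100; 101; 110; 111}
PSO∖claimed = {000}

missing: A.a=0 B.a=0 C.a=0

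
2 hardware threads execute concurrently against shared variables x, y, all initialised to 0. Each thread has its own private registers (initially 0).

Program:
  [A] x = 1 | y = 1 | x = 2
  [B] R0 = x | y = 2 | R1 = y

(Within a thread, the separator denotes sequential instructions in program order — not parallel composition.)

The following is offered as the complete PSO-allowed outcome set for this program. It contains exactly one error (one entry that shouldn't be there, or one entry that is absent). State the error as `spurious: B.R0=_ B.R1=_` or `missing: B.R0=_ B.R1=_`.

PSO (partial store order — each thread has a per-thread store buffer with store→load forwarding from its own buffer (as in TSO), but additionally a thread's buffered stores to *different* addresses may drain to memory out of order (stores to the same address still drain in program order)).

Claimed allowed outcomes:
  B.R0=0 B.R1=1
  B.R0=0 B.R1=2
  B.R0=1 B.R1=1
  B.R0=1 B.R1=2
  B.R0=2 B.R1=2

outcome vector order: (B.R0,B.R1)
PSO (6): 01; 02; 11; 12; 21; 22
PSO∖claimed = {21}

missing: B.R0=2 B.R1=1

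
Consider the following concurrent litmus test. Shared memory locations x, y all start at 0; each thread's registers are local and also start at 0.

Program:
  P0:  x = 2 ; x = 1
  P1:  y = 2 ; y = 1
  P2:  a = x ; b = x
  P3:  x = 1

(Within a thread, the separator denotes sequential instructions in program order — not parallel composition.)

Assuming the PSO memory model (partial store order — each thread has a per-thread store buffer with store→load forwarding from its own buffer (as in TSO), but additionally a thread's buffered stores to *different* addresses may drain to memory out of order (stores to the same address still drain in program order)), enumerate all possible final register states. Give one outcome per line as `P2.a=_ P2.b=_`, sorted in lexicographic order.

P2.a=0 P2.b=0
P2.a=0 P2.b=1
P2.a=0 P2.b=2
P2.a=1 P2.b=1
P2.a=1 P2.b=2
P2.a=2 P2.b=1
P2.a=2 P2.b=2

outcome vector order: (P2.a,P2.b)
|PSO outcomes| = 7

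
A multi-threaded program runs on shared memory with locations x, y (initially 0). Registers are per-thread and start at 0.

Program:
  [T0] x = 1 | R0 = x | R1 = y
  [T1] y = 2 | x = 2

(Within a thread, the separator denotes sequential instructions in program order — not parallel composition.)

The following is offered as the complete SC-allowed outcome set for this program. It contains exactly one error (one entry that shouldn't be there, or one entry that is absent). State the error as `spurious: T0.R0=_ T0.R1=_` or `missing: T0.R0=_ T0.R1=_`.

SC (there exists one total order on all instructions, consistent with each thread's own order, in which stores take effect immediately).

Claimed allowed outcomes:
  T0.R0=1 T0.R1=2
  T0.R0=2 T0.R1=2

outcome vector order: (T0.R0,T0.R1)
SC: 3 outcomes — {(1,0), (1,2), (2,2)}
SC∖claimed = {(1,0)}

missing: T0.R0=1 T0.R1=0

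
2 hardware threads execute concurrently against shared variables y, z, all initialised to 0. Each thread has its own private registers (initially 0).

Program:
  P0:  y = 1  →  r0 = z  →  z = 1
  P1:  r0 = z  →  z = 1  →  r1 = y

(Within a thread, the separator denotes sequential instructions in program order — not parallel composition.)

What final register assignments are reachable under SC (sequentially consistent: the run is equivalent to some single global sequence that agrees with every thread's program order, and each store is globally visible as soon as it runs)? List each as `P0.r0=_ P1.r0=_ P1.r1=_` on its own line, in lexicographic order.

P0.r0=0 P1.r0=0 P1.r1=1
P0.r0=0 P1.r0=1 P1.r1=1
P0.r0=1 P1.r0=0 P1.r1=0
P0.r0=1 P1.r0=0 P1.r1=1

outcome vector order: (P0.r0,P1.r0,P1.r1)
|SC outcomes| = 4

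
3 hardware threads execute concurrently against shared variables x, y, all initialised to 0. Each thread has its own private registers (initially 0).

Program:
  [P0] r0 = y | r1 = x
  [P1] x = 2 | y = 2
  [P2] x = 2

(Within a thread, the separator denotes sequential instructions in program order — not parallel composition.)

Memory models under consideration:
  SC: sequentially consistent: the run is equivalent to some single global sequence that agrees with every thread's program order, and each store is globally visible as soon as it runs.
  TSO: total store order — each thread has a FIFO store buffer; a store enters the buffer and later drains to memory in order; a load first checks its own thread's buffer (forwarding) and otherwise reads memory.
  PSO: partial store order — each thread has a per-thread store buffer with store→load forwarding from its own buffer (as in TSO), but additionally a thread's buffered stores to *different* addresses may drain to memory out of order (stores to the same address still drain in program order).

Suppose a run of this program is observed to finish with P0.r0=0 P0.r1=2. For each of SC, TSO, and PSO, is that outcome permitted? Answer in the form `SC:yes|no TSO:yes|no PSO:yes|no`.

SC:yes TSO:yes PSO:yes

outcome vector order: (P0.r0,P0.r1)
SC (3): 00; 02; 22
TSO (3): 00; 02; 22
PSO (4): 00; 02; 20; 22
target 02 ∈ {SC,TSO,PSO}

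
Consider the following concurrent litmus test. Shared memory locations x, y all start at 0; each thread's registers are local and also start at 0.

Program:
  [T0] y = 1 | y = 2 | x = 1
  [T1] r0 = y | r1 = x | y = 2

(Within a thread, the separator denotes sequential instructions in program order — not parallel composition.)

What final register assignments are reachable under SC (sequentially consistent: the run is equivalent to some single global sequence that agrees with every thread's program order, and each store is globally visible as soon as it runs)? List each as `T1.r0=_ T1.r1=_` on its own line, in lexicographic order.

T1.r0=0 T1.r1=0
T1.r0=0 T1.r1=1
T1.r0=1 T1.r1=0
T1.r0=1 T1.r1=1
T1.r0=2 T1.r1=0
T1.r0=2 T1.r1=1

outcome vector order: (T1.r0,T1.r1)
|SC outcomes| = 6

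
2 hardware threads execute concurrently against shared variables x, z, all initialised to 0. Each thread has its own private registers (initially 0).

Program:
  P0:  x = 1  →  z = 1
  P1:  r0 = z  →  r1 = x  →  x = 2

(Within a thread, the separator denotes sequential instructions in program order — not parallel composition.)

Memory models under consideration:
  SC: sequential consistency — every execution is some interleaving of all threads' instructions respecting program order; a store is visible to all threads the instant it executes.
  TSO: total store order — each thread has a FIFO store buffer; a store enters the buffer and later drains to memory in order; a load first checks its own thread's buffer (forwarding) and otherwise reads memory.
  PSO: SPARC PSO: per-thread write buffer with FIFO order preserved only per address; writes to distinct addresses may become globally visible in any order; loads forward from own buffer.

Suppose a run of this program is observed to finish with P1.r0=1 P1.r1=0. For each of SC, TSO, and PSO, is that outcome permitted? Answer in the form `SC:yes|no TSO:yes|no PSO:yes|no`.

SC:no TSO:no PSO:yes

outcome vector order: (P1.r0,P1.r1)
[SC] allowed = {(0,0); (0,1); (1,1)}
[TSO] allowed = {(0,0); (0,1); (1,1)}
[PSO] allowed = {(0,0); (0,1); (1,0); (1,1)}
target (1,0) ∈ {PSO}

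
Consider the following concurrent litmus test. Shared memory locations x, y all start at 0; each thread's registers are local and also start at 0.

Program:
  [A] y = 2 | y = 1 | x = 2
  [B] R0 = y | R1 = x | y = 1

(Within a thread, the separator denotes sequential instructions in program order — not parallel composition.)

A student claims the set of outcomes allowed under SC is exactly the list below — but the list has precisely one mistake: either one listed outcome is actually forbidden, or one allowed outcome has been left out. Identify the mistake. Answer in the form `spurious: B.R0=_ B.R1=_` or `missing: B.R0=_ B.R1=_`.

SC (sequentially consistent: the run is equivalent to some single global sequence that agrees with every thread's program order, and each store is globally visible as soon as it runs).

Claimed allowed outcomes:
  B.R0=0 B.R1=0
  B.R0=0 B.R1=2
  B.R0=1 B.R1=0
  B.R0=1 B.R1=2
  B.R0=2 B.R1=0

missing: B.R0=2 B.R1=2

outcome vector order: (B.R0,B.R1)
SC: 6 outcomes — {00; 02; 10; 12; 20; 22}
SC∖claimed = {22}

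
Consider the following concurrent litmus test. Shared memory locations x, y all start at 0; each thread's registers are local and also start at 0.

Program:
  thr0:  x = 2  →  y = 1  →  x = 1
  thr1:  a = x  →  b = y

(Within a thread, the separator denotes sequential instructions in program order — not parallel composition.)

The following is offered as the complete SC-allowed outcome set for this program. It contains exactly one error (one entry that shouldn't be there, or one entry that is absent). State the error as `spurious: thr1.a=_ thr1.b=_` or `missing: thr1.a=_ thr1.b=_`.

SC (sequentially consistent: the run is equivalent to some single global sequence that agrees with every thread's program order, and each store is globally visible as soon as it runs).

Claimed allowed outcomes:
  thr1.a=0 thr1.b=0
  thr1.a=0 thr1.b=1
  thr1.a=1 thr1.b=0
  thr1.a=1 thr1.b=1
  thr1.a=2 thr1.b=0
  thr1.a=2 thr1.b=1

spurious: thr1.a=1 thr1.b=0

outcome vector order: (thr1.a,thr1.b)
SC (5): 00, 01, 11, 20, 21
claimed∖SC = {10}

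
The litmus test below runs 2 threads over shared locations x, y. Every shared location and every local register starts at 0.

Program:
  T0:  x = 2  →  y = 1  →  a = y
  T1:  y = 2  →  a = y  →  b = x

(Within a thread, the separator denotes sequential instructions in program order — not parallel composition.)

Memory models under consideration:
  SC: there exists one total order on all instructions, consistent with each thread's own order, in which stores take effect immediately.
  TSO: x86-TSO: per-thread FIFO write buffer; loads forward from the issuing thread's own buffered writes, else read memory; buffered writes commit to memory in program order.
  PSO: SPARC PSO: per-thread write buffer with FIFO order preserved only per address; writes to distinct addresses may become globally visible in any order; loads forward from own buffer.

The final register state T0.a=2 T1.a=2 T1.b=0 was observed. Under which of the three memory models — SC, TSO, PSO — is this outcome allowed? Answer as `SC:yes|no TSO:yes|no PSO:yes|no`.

SC:no TSO:yes PSO:yes

outcome vector order: (T0.a,T1.a,T1.b)
SC (4): 1/1/2 1/2/0 1/2/2 2/2/2
TSO (5): 1/1/2 1/2/0 1/2/2 2/2/0 2/2/2
PSO (6): 1/1/0 1/1/2 1/2/0 1/2/2 2/2/0 2/2/2
target 2/2/0 ∈ {TSO,PSO}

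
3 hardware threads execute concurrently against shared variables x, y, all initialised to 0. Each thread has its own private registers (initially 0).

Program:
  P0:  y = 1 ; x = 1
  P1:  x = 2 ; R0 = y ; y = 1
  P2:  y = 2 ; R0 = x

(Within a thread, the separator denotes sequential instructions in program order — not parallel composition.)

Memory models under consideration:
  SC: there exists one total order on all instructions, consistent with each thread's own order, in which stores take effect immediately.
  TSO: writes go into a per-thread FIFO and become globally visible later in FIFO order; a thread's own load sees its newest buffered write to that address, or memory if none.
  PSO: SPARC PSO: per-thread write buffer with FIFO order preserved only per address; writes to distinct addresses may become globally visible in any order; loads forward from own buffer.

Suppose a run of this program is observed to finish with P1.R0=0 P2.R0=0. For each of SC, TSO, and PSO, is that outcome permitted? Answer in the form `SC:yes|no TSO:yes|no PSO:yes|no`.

outcome vector order: (P1.R0,P2.R0)
[SC] allowed = {0/1; 0/2; 1/0; 1/1; 1/2; 2/0; 2/1; 2/2}
[TSO] allowed = {0/0; 0/1; 0/2; 1/0; 1/1; 1/2; 2/0; 2/1; 2/2}
[PSO] allowed = {0/0; 0/1; 0/2; 1/0; 1/1; 1/2; 2/0; 2/1; 2/2}
target 0/0 ∈ {TSO,PSO}

SC:no TSO:yes PSO:yes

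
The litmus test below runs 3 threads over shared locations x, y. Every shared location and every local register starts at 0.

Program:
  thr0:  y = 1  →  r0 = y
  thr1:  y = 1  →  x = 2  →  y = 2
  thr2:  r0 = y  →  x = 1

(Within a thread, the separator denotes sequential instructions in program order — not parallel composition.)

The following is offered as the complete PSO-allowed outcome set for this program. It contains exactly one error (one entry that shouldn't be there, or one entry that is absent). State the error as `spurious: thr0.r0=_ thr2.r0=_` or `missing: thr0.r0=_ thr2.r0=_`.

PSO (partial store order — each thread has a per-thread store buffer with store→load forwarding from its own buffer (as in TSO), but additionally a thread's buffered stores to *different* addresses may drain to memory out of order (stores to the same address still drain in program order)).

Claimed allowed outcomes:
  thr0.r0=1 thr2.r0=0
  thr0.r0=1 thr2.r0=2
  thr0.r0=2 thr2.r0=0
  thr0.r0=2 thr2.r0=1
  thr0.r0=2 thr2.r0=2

outcome vector order: (thr0.r0,thr2.r0)
PSO (6): (1,0) (1,1) (1,2) (2,0) (2,1) (2,2)
PSO∖claimed = {(1,1)}

missing: thr0.r0=1 thr2.r0=1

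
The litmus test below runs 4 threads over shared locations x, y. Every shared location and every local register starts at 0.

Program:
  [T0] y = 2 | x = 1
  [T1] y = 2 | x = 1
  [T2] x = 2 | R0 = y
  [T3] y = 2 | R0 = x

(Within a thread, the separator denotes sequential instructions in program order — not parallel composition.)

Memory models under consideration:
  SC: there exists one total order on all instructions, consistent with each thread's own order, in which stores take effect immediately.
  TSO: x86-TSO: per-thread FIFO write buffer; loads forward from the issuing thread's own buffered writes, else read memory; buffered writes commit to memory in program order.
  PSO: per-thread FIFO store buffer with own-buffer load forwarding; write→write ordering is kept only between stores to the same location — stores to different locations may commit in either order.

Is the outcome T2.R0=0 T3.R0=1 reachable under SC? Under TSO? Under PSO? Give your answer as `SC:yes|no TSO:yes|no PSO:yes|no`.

SC:yes TSO:yes PSO:yes

outcome vector order: (T2.R0,T3.R0)
under SC → 0/1, 0/2, 2/0, 2/1, 2/2
under TSO → 0/0, 0/1, 0/2, 2/0, 2/1, 2/2
under PSO → 0/0, 0/1, 0/2, 2/0, 2/1, 2/2
target 0/1 ∈ {SC,TSO,PSO}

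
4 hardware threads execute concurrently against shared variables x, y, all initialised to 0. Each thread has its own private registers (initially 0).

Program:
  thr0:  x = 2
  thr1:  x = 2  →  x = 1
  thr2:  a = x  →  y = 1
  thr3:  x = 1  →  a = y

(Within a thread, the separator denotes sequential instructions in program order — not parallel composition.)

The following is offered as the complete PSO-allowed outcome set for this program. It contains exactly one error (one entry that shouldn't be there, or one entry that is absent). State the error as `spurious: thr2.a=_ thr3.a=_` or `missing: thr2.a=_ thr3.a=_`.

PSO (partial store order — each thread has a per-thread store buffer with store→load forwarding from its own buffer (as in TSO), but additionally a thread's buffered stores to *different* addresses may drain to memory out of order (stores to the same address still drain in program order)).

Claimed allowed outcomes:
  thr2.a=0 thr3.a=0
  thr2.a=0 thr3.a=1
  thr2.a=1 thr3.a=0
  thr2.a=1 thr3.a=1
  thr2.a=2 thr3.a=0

outcome vector order: (thr2.a,thr3.a)
PSO: 6 outcomes — {(0,0); (0,1); (1,0); (1,1); (2,0); (2,1)}
PSO∖claimed = {(2,1)}

missing: thr2.a=2 thr3.a=1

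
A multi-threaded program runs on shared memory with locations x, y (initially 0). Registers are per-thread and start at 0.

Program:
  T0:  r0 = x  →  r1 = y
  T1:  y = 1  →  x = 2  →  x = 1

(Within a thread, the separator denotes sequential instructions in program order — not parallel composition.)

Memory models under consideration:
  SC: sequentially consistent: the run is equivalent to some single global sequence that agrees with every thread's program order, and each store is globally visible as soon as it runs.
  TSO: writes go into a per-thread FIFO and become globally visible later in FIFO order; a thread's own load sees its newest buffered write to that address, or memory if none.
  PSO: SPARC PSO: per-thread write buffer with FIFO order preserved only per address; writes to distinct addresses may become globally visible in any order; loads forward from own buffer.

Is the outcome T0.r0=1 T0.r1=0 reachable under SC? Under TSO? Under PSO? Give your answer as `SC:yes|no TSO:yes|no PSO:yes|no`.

outcome vector order: (T0.r0,T0.r1)
SC: 4 outcomes — {(0,0), (0,1), (1,1), (2,1)}
TSO: 4 outcomes — {(0,0), (0,1), (1,1), (2,1)}
PSO: 6 outcomes — {(0,0), (0,1), (1,0), (1,1), (2,0), (2,1)}
target (1,0) ∈ {PSO}

SC:no TSO:no PSO:yes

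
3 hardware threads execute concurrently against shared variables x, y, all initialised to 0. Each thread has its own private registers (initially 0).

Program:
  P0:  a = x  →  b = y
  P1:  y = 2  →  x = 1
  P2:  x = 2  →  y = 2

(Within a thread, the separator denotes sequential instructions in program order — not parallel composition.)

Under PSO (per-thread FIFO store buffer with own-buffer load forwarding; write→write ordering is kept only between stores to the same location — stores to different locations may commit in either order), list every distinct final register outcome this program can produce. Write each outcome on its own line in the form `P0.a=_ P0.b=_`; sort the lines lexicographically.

outcome vector order: (P0.a,P0.b)
|PSO outcomes| = 6

P0.a=0 P0.b=0
P0.a=0 P0.b=2
P0.a=1 P0.b=0
P0.a=1 P0.b=2
P0.a=2 P0.b=0
P0.a=2 P0.b=2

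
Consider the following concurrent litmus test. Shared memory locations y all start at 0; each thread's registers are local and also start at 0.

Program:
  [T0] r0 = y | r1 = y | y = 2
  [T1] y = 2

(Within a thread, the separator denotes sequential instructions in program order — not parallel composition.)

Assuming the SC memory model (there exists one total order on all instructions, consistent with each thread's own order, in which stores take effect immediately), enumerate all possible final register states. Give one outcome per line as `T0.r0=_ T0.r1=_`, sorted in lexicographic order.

outcome vector order: (T0.r0,T0.r1)
|SC outcomes| = 3

T0.r0=0 T0.r1=0
T0.r0=0 T0.r1=2
T0.r0=2 T0.r1=2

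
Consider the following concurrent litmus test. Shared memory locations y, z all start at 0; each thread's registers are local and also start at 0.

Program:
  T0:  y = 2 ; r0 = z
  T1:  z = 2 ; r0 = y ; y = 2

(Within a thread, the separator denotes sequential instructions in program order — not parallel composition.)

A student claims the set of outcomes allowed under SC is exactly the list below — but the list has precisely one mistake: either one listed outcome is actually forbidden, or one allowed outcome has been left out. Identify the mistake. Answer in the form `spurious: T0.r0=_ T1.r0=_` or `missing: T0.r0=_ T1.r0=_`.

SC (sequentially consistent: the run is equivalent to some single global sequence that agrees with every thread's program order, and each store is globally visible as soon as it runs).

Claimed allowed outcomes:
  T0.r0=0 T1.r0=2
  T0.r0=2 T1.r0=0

missing: T0.r0=2 T1.r0=2

outcome vector order: (T0.r0,T1.r0)
under SC → 0/2; 2/0; 2/2
SC∖claimed = {2/2}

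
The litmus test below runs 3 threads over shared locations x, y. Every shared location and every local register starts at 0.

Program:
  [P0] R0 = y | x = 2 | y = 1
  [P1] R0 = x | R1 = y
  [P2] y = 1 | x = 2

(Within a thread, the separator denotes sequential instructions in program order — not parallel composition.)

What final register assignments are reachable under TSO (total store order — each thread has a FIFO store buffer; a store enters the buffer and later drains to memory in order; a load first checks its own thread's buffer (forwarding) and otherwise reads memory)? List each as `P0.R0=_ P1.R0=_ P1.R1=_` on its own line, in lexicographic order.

P0.R0=0 P1.R0=0 P1.R1=0
P0.R0=0 P1.R0=0 P1.R1=1
P0.R0=0 P1.R0=2 P1.R1=0
P0.R0=0 P1.R0=2 P1.R1=1
P0.R0=1 P1.R0=0 P1.R1=0
P0.R0=1 P1.R0=0 P1.R1=1
P0.R0=1 P1.R0=2 P1.R1=1

outcome vector order: (P0.R0,P1.R0,P1.R1)
|TSO outcomes| = 7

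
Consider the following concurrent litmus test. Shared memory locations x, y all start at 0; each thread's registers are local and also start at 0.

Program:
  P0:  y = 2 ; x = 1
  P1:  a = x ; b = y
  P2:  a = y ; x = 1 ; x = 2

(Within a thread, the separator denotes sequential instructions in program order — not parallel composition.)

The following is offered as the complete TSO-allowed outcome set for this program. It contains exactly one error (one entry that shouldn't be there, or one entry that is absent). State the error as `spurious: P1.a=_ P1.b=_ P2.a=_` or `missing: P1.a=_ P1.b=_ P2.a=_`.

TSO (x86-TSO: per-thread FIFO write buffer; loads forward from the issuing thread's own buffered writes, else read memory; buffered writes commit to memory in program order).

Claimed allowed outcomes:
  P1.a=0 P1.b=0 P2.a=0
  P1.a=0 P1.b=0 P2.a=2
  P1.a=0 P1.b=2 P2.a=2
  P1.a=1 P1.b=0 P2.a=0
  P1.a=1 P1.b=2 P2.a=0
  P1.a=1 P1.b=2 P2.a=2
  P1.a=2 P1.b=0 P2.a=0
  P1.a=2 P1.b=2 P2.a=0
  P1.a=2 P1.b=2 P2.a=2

outcome vector order: (P1.a,P1.b,P2.a)
[TSO] allowed = {(0,0,0) (0,0,2) (0,2,0) (0,2,2) (1,0,0) (1,2,0) (1,2,2) (2,0,0) (2,2,0) (2,2,2)}
TSO∖claimed = {(0,2,0)}

missing: P1.a=0 P1.b=2 P2.a=0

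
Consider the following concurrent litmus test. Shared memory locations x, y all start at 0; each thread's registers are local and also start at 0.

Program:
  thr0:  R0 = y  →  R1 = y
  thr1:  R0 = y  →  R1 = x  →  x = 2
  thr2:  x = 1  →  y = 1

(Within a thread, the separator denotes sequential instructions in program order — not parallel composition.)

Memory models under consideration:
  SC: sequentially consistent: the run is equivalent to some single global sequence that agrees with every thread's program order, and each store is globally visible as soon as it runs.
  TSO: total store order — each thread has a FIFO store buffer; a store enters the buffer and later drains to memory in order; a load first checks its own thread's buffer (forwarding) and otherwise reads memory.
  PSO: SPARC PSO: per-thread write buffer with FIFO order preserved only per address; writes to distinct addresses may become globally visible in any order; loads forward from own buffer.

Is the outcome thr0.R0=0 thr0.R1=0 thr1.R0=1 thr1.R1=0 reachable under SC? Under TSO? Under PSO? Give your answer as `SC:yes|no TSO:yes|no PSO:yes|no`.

SC:no TSO:no PSO:yes

outcome vector order: (thr0.R0,thr0.R1,thr1.R0,thr1.R1)
[SC] allowed = {<0 0 0 0> <0 0 0 1> <0 0 1 1> <0 1 0 0> <0 1 0 1> <0 1 1 1> <1 1 0 0> <1 1 0 1> <1 1 1 1>}
[TSO] allowed = {<0 0 0 0> <0 0 0 1> <0 0 1 1> <0 1 0 0> <0 1 0 1> <0 1 1 1> <1 1 0 0> <1 1 0 1> <1 1 1 1>}
[PSO] allowed = {<0 0 0 0> <0 0 0 1> <0 0 1 0> <0 0 1 1> <0 1 0 0> <0 1 0 1> <0 1 1 0> <0 1 1 1> <1 1 0 0> <1 1 0 1> <1 1 1 0> <1 1 1 1>}
target <0 0 1 0> ∈ {PSO}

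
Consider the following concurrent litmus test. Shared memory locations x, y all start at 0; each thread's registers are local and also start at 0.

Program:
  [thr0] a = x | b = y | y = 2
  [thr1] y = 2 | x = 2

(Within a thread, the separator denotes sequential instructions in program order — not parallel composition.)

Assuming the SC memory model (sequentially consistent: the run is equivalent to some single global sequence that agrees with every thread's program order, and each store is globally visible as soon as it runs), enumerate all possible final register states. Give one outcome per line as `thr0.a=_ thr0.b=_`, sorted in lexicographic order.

thr0.a=0 thr0.b=0
thr0.a=0 thr0.b=2
thr0.a=2 thr0.b=2

outcome vector order: (thr0.a,thr0.b)
|SC outcomes| = 3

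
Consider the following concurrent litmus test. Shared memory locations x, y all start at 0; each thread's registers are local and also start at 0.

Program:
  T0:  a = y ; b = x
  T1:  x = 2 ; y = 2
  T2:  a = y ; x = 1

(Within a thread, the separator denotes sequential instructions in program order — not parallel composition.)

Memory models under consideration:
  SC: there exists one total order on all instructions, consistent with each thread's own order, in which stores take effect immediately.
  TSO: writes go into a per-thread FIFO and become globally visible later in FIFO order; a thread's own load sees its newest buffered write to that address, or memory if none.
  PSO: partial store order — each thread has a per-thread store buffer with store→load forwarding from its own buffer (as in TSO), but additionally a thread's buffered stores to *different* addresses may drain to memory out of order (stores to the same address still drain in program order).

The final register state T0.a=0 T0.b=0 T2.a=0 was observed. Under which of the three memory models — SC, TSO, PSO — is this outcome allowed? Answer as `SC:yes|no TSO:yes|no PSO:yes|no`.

SC:yes TSO:yes PSO:yes

outcome vector order: (T0.a,T0.b,T2.a)
under SC → 000 002 010 012 020 022 210 212 220 222
under TSO → 000 002 010 012 020 022 210 212 220 222
under PSO → 000 002 010 012 020 022 200 202 210 212 220 222
target 000 ∈ {SC,TSO,PSO}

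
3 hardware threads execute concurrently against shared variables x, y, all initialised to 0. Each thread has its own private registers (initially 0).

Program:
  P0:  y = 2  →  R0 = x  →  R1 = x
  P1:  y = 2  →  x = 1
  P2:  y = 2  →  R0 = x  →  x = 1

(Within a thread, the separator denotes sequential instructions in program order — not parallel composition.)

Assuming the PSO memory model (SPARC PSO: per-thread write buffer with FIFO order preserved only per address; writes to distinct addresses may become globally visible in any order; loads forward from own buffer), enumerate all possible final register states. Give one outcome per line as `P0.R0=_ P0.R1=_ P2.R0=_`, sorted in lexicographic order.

P0.R0=0 P0.R1=0 P2.R0=0
P0.R0=0 P0.R1=0 P2.R0=1
P0.R0=0 P0.R1=1 P2.R0=0
P0.R0=0 P0.R1=1 P2.R0=1
P0.R0=1 P0.R1=1 P2.R0=0
P0.R0=1 P0.R1=1 P2.R0=1

outcome vector order: (P0.R0,P0.R1,P2.R0)
|PSO outcomes| = 6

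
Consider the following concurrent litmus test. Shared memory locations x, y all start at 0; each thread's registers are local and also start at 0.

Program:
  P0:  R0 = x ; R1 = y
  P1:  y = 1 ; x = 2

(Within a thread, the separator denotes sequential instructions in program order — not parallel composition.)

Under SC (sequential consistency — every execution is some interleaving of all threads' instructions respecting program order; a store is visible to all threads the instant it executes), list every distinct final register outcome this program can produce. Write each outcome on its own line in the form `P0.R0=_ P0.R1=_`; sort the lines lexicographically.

P0.R0=0 P0.R1=0
P0.R0=0 P0.R1=1
P0.R0=2 P0.R1=1

outcome vector order: (P0.R0,P0.R1)
|SC outcomes| = 3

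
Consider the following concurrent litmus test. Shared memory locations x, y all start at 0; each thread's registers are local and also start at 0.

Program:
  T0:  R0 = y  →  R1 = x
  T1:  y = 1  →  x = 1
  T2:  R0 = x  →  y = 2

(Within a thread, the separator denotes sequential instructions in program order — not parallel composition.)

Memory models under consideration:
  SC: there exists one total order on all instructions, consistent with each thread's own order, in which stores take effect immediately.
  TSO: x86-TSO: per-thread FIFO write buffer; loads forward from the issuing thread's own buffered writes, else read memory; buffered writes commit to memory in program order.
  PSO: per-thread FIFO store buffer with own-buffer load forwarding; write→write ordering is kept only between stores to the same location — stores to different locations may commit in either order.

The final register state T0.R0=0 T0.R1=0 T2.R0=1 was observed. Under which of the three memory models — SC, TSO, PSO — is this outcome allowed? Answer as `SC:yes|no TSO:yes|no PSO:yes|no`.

SC:yes TSO:yes PSO:yes

outcome vector order: (T0.R0,T0.R1,T2.R0)
[SC] allowed = {(0,0,0), (0,0,1), (0,1,0), (0,1,1), (1,0,0), (1,0,1), (1,1,0), (1,1,1), (2,0,0), (2,1,0), (2,1,1)}
[TSO] allowed = {(0,0,0), (0,0,1), (0,1,0), (0,1,1), (1,0,0), (1,0,1), (1,1,0), (1,1,1), (2,0,0), (2,1,0), (2,1,1)}
[PSO] allowed = {(0,0,0), (0,0,1), (0,1,0), (0,1,1), (1,0,0), (1,0,1), (1,1,0), (1,1,1), (2,0,0), (2,1,0), (2,1,1)}
target (0,0,1) ∈ {SC,TSO,PSO}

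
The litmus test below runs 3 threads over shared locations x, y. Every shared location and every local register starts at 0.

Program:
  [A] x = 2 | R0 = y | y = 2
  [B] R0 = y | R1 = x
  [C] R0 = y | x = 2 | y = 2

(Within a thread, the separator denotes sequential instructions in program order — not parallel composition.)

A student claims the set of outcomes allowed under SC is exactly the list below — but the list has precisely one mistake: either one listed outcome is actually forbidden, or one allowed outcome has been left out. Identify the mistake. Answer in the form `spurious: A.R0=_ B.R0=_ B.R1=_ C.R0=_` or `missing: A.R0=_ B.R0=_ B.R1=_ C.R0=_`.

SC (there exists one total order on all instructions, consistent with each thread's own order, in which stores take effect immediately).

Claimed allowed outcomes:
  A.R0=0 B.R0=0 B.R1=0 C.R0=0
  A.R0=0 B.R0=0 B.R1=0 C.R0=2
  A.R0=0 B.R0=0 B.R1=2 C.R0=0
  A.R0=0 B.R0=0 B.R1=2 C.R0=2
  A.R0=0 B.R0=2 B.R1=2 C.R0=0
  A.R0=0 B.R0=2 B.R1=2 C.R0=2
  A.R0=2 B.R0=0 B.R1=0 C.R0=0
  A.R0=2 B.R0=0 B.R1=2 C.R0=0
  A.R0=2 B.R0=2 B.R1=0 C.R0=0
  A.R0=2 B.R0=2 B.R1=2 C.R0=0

spurious: A.R0=2 B.R0=2 B.R1=0 C.R0=0

outcome vector order: (A.R0,B.R0,B.R1,C.R0)
under SC → (0,0,0,0), (0,0,0,2), (0,0,2,0), (0,0,2,2), (0,2,2,0), (0,2,2,2), (2,0,0,0), (2,0,2,0), (2,2,2,0)
claimed∖SC = {(2,2,0,0)}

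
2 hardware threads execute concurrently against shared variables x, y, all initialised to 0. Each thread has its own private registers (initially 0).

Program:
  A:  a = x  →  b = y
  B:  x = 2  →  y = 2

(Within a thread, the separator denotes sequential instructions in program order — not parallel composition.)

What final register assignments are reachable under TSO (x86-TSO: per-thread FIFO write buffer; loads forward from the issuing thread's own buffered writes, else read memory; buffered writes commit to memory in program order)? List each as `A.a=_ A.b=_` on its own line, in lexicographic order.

A.a=0 A.b=0
A.a=0 A.b=2
A.a=2 A.b=0
A.a=2 A.b=2

outcome vector order: (A.a,A.b)
|TSO outcomes| = 4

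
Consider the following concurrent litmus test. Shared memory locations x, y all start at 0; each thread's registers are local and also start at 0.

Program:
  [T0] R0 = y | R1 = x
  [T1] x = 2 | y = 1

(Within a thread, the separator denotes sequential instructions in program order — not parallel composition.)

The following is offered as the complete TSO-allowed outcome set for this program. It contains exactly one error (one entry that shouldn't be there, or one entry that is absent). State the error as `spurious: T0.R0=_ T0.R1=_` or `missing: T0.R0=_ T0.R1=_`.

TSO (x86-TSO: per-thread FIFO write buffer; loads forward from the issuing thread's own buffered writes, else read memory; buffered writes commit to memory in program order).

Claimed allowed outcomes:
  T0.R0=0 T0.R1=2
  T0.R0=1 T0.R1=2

missing: T0.R0=0 T0.R1=0

outcome vector order: (T0.R0,T0.R1)
[TSO] allowed = {00 02 12}
TSO∖claimed = {00}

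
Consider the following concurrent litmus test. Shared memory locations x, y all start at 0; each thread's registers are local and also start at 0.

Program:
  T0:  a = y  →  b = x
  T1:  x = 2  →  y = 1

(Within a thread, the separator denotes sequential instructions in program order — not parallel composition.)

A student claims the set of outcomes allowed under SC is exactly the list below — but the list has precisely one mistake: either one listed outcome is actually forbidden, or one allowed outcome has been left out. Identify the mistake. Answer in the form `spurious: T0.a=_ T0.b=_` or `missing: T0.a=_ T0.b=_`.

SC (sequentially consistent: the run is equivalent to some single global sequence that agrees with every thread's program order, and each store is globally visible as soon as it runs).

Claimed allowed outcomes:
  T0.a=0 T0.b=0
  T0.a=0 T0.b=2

outcome vector order: (T0.a,T0.b)
SC (3): 00 02 12
SC∖claimed = {12}

missing: T0.a=1 T0.b=2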